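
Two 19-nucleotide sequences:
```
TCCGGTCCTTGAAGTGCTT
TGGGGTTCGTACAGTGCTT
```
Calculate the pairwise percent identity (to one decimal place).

68.4%

Mismatches at positions 2, 3, 7, 9, 11, 12 (1-based): 6 of 19.
Identical positions: 13/19 = 68.42% → 68.4%.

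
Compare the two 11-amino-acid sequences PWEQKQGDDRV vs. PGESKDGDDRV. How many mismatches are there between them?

3

Comparing position by position, 3 residues differ: 2 (W/G), 4 (Q/S), 6 (Q/D).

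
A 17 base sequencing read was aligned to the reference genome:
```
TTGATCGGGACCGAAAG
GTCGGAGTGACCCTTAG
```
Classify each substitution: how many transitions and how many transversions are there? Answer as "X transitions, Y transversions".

1 transition, 8 transversions

Mismatches (1-based):
position 1: T→G (pyrimidine→purine, transversion)
position 3: G→C (purine→pyrimidine, transversion)
position 4: A→G (purine→purine, transition)
position 5: T→G (pyrimidine→purine, transversion)
position 6: C→A (pyrimidine→purine, transversion)
position 8: G→T (purine→pyrimidine, transversion)
position 13: G→C (purine→pyrimidine, transversion)
position 14: A→T (purine→pyrimidine, transversion)
position 15: A→T (purine→pyrimidine, transversion)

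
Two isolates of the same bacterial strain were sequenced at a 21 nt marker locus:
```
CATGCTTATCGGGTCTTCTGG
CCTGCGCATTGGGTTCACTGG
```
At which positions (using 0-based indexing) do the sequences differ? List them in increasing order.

1, 5, 6, 9, 14, 15, 16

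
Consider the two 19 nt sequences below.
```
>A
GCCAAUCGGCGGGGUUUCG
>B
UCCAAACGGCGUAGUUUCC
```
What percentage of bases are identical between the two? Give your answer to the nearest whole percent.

74%

5 positions differ (1, 6, 12, 13, 19), so 14 of 19 match: 14/19 = 73.68%.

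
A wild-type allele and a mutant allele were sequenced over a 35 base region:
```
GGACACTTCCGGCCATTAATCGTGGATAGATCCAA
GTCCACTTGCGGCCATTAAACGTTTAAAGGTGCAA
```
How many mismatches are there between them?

9

The sequences differ at positions 2, 3, 9, 20, 24, 25, 27, 30, 32 (1-based) — 9 in total.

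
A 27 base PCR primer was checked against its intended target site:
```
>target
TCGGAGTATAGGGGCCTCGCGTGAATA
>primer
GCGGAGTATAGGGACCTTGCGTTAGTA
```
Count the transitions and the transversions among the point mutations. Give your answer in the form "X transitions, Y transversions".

Mismatches (1-based):
base 1: T→G (pyrimidine→purine, transversion)
base 14: G→A (purine→purine, transition)
base 18: C→T (pyrimidine→pyrimidine, transition)
base 23: G→T (purine→pyrimidine, transversion)
base 25: A→G (purine→purine, transition)

3 transitions, 2 transversions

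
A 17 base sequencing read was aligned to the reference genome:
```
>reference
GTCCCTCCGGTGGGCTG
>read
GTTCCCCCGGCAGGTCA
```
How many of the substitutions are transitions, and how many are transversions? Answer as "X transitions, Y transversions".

7 transitions, 0 transversions

Mismatches (1-based):
position 3: C→T (pyrimidine→pyrimidine, transition)
position 6: T→C (pyrimidine→pyrimidine, transition)
position 11: T→C (pyrimidine→pyrimidine, transition)
position 12: G→A (purine→purine, transition)
position 15: C→T (pyrimidine→pyrimidine, transition)
position 16: T→C (pyrimidine→pyrimidine, transition)
position 17: G→A (purine→purine, transition)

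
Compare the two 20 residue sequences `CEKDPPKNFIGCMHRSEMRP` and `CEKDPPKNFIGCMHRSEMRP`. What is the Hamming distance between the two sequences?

The two sequences are identical at every position.

0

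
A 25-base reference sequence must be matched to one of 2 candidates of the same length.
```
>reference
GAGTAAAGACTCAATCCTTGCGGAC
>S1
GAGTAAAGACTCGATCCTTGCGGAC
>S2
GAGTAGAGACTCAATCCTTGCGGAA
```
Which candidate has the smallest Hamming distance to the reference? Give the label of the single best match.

S1 differs at 1 position; S2 differs at 2 positions. The closest is S1.

S1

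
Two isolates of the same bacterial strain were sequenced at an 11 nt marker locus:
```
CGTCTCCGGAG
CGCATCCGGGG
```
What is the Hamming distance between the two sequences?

Mismatches (1-based): position 3: T→C; position 4: C→A; position 10: A→G.

3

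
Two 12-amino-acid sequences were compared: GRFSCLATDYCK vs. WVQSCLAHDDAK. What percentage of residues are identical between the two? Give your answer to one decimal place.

Mismatches at positions 1, 2, 3, 8, 10, 11 (1-based): 6 of 12.
Identical positions: 6/12 = 50% → 50.0%.

50.0%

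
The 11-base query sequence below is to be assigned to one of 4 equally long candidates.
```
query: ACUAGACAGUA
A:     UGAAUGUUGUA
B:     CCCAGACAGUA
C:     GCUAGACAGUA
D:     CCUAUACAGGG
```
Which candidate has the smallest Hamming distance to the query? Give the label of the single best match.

C

Hamming distances to query — A: 7; B: 2; C: 1; D: 4.
Smallest is C with 1 mismatch.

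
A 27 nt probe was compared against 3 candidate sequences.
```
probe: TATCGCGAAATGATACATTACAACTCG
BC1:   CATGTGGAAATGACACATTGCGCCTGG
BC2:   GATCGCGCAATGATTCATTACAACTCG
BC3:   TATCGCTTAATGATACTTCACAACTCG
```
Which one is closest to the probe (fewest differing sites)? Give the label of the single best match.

BC1 differs at 9 sites; BC2 differs at 3 sites; BC3 differs at 4 sites. The closest is BC2.

BC2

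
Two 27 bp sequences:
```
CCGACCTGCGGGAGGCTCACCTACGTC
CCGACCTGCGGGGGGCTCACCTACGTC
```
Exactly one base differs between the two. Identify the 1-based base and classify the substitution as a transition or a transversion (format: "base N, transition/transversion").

base 13, transition

Base 13 changes A→G. A is a purine and G is a purine, so this is a transition.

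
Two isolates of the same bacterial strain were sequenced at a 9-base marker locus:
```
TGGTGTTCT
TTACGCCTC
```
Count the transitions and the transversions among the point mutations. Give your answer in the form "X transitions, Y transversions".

6 transitions, 1 transversion

Transitions (purine↔purine or pyrimidine↔pyrimidine): 3 G→A, 4 T→C, 6 T→C, 7 T→C, 8 C→T, 9 T→C.
Transversions (purine↔pyrimidine): 2 G→T.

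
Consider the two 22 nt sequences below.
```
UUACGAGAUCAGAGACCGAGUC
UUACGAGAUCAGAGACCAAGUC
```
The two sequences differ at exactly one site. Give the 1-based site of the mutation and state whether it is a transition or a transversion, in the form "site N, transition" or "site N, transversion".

site 18, transition

The sequences differ only at site 18: G→A (purine→purine), a transition.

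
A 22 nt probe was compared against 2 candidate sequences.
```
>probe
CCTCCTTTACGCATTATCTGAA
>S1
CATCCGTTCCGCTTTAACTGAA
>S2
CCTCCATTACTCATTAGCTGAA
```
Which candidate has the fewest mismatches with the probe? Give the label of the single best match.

S2

S1 differs at 5 bases; S2 differs at 3 bases. The closest is S2.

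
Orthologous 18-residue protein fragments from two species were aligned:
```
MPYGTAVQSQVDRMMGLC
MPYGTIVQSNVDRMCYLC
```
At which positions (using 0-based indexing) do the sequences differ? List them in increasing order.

5, 9, 14, 15

Differences at position 5 (A→I), position 9 (Q→N), position 14 (M→C), position 15 (G→Y).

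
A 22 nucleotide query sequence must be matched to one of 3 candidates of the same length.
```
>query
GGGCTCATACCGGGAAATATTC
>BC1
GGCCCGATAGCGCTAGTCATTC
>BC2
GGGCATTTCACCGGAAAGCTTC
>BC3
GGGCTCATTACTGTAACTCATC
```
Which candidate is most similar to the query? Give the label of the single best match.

BC3

Hamming distances to query — BC1: 9; BC2: 8; BC3: 7.
Smallest is BC3 with 7 mismatches.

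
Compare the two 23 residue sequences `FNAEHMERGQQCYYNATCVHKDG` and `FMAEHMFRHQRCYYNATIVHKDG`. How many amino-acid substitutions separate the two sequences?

Mismatches (1-based): position 2: N→M; position 7: E→F; position 9: G→H; position 11: Q→R; position 18: C→I.

5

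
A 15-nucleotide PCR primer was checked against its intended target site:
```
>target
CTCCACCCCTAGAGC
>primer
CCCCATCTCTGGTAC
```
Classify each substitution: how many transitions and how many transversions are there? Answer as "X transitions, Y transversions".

Transitions (purine↔purine or pyrimidine↔pyrimidine): 2 T→C, 6 C→T, 8 C→T, 11 A→G, 14 G→A.
Transversions (purine↔pyrimidine): 13 A→T.

5 transitions, 1 transversion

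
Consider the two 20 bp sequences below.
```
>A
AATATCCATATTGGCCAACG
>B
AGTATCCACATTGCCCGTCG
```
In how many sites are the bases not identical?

Comparing position by position, 5 sites differ: 2 (A/G), 9 (T/C), 14 (G/C), 17 (A/G), 18 (A/T).

5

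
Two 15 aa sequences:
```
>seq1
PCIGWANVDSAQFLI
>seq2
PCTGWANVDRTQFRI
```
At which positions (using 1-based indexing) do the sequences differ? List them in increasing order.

Differences at position 3 (I→T), position 10 (S→R), position 11 (A→T), position 14 (L→R).

3, 10, 11, 14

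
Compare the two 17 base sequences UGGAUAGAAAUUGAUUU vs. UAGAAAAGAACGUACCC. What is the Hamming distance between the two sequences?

Comparing position by position, 10 positions differ: 2 (G/A), 5 (U/A), 7 (G/A), 8 (A/G), 11 (U/C), 12 (U/G), 13 (G/U), 15 (U/C), 16 (U/C), 17 (U/C).

10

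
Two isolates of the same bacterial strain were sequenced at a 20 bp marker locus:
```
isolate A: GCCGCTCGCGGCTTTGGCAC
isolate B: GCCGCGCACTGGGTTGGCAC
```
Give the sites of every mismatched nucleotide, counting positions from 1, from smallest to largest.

Scanning 1-based: 6: T/G; 8: G/A; 10: G/T; 12: C/G; 13: T/G.

6, 8, 10, 12, 13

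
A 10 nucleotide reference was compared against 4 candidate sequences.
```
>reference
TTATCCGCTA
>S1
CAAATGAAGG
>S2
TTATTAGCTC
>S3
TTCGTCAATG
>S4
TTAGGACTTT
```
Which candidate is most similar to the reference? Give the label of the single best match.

S1 differs at 9 sites; S2 differs at 3 sites; S3 differs at 6 sites; S4 differs at 6 sites. The closest is S2.

S2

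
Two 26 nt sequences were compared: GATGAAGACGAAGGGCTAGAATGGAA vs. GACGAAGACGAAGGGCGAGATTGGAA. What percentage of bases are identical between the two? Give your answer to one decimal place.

88.5%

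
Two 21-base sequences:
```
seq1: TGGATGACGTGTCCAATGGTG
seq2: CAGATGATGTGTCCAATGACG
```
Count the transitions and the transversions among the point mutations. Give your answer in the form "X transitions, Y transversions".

5 transitions, 0 transversions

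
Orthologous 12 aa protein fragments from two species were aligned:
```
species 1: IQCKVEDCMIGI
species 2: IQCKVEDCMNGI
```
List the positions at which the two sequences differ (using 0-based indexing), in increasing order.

Scanning 0-based: 9: I/N.

9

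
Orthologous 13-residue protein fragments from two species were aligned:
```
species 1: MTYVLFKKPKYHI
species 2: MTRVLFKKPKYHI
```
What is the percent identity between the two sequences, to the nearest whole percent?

1 position differs (3), so 12 of 13 match: 12/13 = 92.31%.

92%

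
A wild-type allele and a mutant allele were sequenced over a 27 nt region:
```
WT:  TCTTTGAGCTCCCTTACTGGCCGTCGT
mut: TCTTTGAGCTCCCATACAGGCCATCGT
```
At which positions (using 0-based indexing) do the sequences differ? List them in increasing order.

13, 17, 22

Differences at position 13 (T→A), position 17 (T→A), position 22 (G→A).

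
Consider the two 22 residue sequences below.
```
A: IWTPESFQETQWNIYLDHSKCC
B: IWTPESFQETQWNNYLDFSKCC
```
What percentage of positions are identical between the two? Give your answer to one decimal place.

2 positions differ (14, 18), so 20 of 22 match: 20/22 = 90.91%.

90.9%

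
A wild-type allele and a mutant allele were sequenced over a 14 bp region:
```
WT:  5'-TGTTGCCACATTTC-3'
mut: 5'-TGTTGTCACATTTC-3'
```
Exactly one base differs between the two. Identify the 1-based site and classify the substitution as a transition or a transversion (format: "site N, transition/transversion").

site 6, transition

The sequences differ only at site 6: C→T (pyrimidine→pyrimidine), a transition.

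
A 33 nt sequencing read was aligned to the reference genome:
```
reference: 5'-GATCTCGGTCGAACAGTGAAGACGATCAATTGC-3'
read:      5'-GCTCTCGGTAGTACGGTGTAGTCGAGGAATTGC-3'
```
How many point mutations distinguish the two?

8

The sequences differ at sites 2, 10, 12, 15, 19, 22, 26, 27 (1-based) — 8 in total.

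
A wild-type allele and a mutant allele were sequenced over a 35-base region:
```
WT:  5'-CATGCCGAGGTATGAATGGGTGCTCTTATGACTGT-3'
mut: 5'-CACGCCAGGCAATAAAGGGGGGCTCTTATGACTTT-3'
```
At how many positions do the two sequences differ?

9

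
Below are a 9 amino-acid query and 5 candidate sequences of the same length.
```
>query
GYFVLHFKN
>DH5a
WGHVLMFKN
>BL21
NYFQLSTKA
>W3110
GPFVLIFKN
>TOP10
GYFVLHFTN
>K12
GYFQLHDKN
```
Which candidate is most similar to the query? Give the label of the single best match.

TOP10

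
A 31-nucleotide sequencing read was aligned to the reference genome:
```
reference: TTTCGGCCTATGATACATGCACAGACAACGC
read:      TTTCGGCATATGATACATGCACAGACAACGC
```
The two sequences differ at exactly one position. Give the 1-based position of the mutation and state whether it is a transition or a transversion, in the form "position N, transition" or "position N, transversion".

position 8, transversion

Position 8 changes C→A. C is a pyrimidine and A is a purine, so this is a transversion.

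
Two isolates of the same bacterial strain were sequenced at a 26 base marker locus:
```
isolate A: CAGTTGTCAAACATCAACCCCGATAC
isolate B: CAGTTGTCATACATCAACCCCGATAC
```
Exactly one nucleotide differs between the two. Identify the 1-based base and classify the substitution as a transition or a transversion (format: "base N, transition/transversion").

base 10, transversion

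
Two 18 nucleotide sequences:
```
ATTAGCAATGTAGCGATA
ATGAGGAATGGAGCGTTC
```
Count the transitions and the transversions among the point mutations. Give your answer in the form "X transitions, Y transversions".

0 transitions, 5 transversions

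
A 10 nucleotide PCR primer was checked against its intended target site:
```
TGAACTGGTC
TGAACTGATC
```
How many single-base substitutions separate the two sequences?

1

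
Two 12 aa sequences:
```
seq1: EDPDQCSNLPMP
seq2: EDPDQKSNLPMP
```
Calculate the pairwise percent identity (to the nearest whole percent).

1 position differs (6), so 11 of 12 match: 11/12 = 91.67%.

92%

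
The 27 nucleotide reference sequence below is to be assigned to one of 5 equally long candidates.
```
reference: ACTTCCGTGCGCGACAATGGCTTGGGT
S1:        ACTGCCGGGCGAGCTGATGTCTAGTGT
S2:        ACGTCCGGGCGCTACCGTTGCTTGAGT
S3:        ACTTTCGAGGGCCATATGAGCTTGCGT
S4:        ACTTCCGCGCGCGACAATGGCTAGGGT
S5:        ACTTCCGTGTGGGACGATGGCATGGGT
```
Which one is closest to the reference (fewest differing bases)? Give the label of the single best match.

Hamming distances to reference — S1: 9; S2: 7; S3: 9; S4: 2; S5: 4.
Smallest is S4 with 2 mismatches.

S4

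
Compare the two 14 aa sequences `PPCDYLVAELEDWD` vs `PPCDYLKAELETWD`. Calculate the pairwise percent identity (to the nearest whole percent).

86%

2 positions differ (7, 12), so 12 of 14 match: 12/14 = 85.71%.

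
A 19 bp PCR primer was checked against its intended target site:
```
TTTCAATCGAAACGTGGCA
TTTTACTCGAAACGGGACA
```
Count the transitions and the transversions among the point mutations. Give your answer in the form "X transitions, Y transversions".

Transitions (purine↔purine or pyrimidine↔pyrimidine): 4 C→T, 17 G→A.
Transversions (purine↔pyrimidine): 6 A→C, 15 T→G.

2 transitions, 2 transversions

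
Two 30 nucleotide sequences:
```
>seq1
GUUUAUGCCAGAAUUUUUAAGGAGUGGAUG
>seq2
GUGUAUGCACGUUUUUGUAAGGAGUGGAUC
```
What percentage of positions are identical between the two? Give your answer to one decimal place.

76.7%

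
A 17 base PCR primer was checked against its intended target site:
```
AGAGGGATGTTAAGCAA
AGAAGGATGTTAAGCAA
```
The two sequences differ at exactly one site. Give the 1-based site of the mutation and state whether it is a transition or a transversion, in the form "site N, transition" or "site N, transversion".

site 4, transition

Site 4 changes G→A. G is a purine and A is a purine, so this is a transition.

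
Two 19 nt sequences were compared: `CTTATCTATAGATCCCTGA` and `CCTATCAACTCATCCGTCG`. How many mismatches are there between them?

8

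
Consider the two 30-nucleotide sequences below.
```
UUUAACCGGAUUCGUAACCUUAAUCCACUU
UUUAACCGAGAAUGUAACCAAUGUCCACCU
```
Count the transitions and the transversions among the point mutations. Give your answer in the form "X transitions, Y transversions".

5 transitions, 5 transversions

Mismatches (1-based):
position 9: G→A (purine→purine, transition)
position 10: A→G (purine→purine, transition)
position 11: U→A (pyrimidine→purine, transversion)
position 12: U→A (pyrimidine→purine, transversion)
position 13: C→U (pyrimidine→pyrimidine, transition)
position 20: U→A (pyrimidine→purine, transversion)
position 21: U→A (pyrimidine→purine, transversion)
position 22: A→U (purine→pyrimidine, transversion)
position 23: A→G (purine→purine, transition)
position 29: U→C (pyrimidine→pyrimidine, transition)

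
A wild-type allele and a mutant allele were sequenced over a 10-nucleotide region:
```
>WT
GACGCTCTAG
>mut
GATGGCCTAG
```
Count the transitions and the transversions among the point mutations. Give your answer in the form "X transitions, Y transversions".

2 transitions, 1 transversion

Transitions (purine↔purine or pyrimidine↔pyrimidine): 3 C→T, 6 T→C.
Transversions (purine↔pyrimidine): 5 C→G.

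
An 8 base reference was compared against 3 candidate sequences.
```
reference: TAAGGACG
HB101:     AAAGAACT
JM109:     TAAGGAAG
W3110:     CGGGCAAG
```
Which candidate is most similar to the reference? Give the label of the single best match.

JM109

Hamming distances to reference — HB101: 3; JM109: 1; W3110: 5.
Smallest is JM109 with 1 mismatch.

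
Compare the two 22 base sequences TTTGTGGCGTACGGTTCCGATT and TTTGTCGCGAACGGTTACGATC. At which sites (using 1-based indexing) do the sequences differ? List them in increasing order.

Scanning 1-based: 6: G/C; 10: T/A; 17: C/A; 22: T/C.

6, 10, 17, 22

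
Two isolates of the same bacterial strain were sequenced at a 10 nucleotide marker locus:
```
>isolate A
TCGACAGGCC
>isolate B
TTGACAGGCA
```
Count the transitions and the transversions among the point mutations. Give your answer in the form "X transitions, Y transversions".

Mismatches (1-based):
site 2: C→T (pyrimidine→pyrimidine, transition)
site 10: C→A (pyrimidine→purine, transversion)

1 transition, 1 transversion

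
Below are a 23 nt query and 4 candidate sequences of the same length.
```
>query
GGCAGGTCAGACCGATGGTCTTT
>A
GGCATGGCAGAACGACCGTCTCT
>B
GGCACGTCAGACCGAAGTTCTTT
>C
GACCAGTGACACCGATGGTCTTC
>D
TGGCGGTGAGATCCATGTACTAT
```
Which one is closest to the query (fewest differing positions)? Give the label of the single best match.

A differs at 6 positions; B differs at 3 positions; C differs at 6 positions; D differs at 9 positions. The closest is B.

B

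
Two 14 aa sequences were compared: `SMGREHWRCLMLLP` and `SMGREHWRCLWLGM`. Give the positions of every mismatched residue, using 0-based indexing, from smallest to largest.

10, 12, 13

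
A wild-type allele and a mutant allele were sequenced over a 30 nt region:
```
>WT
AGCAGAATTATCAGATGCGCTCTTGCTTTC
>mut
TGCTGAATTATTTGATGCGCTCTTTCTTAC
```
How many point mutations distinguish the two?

6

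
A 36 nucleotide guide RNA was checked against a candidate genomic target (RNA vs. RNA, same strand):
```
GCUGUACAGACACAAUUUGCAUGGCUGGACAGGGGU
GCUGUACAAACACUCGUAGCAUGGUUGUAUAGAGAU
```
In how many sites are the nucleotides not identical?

10

Comparing position by position, 10 sites differ: 9 (G/A), 14 (A/U), 15 (A/C), 16 (U/G), 18 (U/A), 25 (C/U), 28 (G/U), 30 (C/U), 33 (G/A), 35 (G/A).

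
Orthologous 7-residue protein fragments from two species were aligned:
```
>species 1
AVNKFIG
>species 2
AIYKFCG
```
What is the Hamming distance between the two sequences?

3

Mismatches (1-based): residue 2: V→I; residue 3: N→Y; residue 6: I→C.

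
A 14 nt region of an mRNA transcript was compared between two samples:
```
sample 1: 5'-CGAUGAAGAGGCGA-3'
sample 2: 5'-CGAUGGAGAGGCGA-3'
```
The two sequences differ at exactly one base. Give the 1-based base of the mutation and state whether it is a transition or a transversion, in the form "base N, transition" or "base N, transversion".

base 6, transition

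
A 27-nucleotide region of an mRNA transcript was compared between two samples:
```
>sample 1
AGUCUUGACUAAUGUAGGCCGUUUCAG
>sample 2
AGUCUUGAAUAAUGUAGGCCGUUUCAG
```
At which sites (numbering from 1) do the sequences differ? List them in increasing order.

Differences at site 9 (C→A).

9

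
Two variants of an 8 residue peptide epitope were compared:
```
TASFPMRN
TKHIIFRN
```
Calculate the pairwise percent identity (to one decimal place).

37.5%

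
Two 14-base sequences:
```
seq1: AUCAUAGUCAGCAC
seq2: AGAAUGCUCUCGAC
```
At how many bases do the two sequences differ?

The sequences differ at bases 2, 3, 6, 7, 10, 11, 12 (1-based) — 7 in total.

7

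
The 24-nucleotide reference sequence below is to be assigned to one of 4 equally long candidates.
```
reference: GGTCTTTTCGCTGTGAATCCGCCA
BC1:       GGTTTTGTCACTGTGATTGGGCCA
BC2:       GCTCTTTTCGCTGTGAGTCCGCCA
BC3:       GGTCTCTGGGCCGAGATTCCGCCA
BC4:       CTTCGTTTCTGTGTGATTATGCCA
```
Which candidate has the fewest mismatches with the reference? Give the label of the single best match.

BC2

Hamming distances to reference — BC1: 6; BC2: 2; BC3: 6; BC4: 8.
Smallest is BC2 with 2 mismatches.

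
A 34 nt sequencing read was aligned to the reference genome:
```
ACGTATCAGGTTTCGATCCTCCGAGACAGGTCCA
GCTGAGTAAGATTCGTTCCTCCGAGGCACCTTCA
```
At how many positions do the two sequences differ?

12

Comparing position by position, 12 positions differ: 1 (A/G), 3 (G/T), 4 (T/G), 6 (T/G), 7 (C/T), 9 (G/A), 11 (T/A), 16 (A/T), 26 (A/G), 29 (G/C), 30 (G/C), 32 (C/T).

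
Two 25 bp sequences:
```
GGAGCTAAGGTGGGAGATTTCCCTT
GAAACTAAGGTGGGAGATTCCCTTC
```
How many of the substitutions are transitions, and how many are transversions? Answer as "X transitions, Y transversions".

5 transitions, 0 transversions

Transitions (purine↔purine or pyrimidine↔pyrimidine): 2 G→A, 4 G→A, 20 T→C, 23 C→T, 25 T→C.
Transversions (purine↔pyrimidine): none.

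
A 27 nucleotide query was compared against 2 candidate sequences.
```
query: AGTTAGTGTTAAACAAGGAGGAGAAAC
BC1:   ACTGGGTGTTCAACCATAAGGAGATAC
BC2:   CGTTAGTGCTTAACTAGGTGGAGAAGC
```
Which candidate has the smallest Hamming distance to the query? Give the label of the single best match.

Hamming distances to query — BC1: 8; BC2: 6.
Smallest is BC2 with 6 mismatches.

BC2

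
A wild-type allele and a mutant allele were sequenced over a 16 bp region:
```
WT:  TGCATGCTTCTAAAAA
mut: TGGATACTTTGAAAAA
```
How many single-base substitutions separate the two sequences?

4

The sequences differ at bases 3, 6, 10, 11 (1-based) — 4 in total.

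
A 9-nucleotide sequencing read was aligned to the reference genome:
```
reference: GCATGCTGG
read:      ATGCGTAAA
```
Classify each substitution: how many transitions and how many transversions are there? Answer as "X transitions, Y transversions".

7 transitions, 1 transversion

Mismatches (1-based):
base 1: G→A (purine→purine, transition)
base 2: C→T (pyrimidine→pyrimidine, transition)
base 3: A→G (purine→purine, transition)
base 4: T→C (pyrimidine→pyrimidine, transition)
base 6: C→T (pyrimidine→pyrimidine, transition)
base 7: T→A (pyrimidine→purine, transversion)
base 8: G→A (purine→purine, transition)
base 9: G→A (purine→purine, transition)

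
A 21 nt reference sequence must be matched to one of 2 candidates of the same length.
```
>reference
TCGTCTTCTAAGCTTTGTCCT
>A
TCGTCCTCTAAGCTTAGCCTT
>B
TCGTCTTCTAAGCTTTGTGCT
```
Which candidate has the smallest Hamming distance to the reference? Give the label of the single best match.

Hamming distances to reference — A: 4; B: 1.
Smallest is B with 1 mismatch.

B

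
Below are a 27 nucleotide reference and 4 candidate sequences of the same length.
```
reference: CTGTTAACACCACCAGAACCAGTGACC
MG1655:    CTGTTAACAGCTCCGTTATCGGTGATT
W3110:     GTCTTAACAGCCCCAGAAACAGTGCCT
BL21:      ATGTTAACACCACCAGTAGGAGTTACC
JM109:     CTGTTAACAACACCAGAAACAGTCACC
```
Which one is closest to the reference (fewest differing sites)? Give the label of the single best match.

MG1655 differs at 9 sites; W3110 differs at 7 sites; BL21 differs at 5 sites; JM109 differs at 3 sites. The closest is JM109.

JM109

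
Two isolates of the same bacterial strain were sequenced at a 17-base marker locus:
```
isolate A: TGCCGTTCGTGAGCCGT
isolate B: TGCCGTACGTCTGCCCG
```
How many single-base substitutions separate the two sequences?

Mismatches (1-based): site 7: T→A; site 11: G→C; site 12: A→T; site 16: G→C; site 17: T→G.

5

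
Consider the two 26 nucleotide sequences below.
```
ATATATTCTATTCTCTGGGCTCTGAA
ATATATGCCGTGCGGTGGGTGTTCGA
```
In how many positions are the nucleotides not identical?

Comparing position by position, 11 positions differ: 7 (T/G), 9 (T/C), 10 (A/G), 12 (T/G), 14 (T/G), 15 (C/G), 20 (C/T), 21 (T/G), 22 (C/T), 24 (G/C), 25 (A/G).

11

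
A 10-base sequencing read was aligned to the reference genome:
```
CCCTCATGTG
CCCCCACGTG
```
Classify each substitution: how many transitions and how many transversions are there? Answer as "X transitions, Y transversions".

2 transitions, 0 transversions

Transitions (purine↔purine or pyrimidine↔pyrimidine): 4 T→C, 7 T→C.
Transversions (purine↔pyrimidine): none.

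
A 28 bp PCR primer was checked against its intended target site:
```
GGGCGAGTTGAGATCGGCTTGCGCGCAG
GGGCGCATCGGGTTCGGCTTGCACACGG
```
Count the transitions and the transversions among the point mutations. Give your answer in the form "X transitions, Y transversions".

Transitions (purine↔purine or pyrimidine↔pyrimidine): 7 G→A, 9 T→C, 11 A→G, 23 G→A, 25 G→A, 27 A→G.
Transversions (purine↔pyrimidine): 6 A→C, 13 A→T.

6 transitions, 2 transversions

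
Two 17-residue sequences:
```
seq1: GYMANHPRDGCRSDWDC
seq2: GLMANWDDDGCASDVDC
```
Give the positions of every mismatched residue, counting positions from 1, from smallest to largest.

2, 6, 7, 8, 12, 15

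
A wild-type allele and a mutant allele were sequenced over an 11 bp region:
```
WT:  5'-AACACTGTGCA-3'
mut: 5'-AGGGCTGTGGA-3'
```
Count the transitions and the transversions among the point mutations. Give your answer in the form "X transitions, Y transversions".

Transitions (purine↔purine or pyrimidine↔pyrimidine): 2 A→G, 4 A→G.
Transversions (purine↔pyrimidine): 3 C→G, 10 C→G.

2 transitions, 2 transversions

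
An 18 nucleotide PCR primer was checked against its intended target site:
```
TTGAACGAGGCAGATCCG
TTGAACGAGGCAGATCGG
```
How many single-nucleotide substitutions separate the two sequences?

1

The sequences differ at positions 17 (1-based) — 1 in total.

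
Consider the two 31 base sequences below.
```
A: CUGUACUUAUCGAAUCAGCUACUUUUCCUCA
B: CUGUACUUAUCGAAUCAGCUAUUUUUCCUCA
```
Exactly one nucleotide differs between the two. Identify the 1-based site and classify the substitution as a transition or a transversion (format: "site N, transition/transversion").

The sequences differ only at site 22: C→U (pyrimidine→pyrimidine), a transition.

site 22, transition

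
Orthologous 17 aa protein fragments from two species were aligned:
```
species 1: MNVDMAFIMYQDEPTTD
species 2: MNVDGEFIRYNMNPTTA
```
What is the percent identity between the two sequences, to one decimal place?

58.8%

Mismatches at positions 5, 6, 9, 11, 12, 13, 17 (1-based): 7 of 17.
Identical positions: 10/17 = 58.82% → 58.8%.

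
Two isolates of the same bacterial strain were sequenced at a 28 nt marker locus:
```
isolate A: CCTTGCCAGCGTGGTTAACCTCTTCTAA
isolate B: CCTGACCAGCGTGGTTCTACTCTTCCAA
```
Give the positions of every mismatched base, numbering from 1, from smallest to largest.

4, 5, 17, 18, 19, 26

Differences at position 4 (T→G), position 5 (G→A), position 17 (A→C), position 18 (A→T), position 19 (C→A), position 26 (T→C).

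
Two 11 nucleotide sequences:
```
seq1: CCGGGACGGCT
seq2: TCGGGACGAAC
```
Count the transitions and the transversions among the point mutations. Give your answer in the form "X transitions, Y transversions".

3 transitions, 1 transversion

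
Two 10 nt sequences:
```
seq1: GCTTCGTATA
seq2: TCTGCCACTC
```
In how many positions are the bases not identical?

Comparing position by position, 6 positions differ: 1 (G/T), 4 (T/G), 6 (G/C), 7 (T/A), 8 (A/C), 10 (A/C).

6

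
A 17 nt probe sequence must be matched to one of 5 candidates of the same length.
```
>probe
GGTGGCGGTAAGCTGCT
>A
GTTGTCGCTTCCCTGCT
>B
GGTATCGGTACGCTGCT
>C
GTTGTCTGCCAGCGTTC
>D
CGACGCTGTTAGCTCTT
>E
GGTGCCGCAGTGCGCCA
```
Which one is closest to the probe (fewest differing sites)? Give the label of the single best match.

B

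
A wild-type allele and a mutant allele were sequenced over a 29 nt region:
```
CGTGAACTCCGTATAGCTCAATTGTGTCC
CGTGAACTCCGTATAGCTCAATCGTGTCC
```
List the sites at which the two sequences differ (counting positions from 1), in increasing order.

23

Differences at site 23 (T→C).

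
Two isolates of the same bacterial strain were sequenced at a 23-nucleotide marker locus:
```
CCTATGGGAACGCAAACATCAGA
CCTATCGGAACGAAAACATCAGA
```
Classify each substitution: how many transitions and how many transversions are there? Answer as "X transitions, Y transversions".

0 transitions, 2 transversions

Transitions (purine↔purine or pyrimidine↔pyrimidine): none.
Transversions (purine↔pyrimidine): 6 G→C, 13 C→A.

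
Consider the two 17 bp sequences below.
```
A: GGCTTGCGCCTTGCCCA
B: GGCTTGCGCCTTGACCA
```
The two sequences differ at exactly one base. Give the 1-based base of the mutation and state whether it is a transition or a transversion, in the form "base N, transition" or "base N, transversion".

base 14, transversion

Base 14 changes C→A. C is a pyrimidine and A is a purine, so this is a transversion.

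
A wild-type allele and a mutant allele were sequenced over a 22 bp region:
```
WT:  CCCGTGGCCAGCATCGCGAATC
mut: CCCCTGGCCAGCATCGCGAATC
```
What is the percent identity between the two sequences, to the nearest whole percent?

1 position differs (4), so 21 of 22 match: 21/22 = 95.45%.

95%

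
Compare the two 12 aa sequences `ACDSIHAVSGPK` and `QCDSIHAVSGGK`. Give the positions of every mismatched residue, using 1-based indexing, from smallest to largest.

Scanning 1-based: 1: A/Q; 11: P/G.

1, 11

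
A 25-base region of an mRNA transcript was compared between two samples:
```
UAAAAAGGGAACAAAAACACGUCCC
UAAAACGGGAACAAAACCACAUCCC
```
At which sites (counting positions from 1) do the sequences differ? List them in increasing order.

6, 17, 21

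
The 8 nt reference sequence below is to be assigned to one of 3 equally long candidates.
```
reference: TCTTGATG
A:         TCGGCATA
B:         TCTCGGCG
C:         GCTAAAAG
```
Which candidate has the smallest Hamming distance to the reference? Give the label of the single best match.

Hamming distances to reference — A: 4; B: 3; C: 4.
Smallest is B with 3 mismatches.

B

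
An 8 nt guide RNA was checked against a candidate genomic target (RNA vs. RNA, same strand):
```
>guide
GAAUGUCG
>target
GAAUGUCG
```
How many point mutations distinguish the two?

No positions differ; the sequences are identical.

0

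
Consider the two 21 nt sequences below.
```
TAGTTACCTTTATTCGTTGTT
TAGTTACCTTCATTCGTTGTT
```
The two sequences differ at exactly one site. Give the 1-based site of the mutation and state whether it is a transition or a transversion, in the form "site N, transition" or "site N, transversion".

Site 11 changes T→C. T is a pyrimidine and C is a pyrimidine, so this is a transition.

site 11, transition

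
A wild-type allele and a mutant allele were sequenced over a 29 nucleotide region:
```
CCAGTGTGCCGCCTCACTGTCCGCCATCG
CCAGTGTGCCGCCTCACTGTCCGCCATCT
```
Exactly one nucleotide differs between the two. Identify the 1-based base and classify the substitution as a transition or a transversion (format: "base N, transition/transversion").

base 29, transversion

The sequences differ only at base 29: G→T (purine→pyrimidine), a transversion.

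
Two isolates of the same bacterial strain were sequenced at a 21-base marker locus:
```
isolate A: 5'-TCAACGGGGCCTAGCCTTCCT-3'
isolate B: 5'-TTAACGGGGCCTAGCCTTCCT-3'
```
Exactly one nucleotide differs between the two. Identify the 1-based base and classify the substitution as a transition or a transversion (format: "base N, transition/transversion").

base 2, transition

Base 2 changes C→T. C is a pyrimidine and T is a pyrimidine, so this is a transition.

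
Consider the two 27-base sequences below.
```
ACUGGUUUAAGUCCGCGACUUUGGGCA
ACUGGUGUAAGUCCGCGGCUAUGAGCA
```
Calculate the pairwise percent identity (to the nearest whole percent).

85%

Mismatches at positions 7, 18, 21, 24 (1-based): 4 of 27.
Identical positions: 23/27 = 85.19% → 85%.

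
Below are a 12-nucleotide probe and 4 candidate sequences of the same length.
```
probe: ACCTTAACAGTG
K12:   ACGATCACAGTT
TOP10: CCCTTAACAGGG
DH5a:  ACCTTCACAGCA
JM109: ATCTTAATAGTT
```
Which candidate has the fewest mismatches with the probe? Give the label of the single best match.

Hamming distances to probe — K12: 4; TOP10: 2; DH5a: 3; JM109: 3.
Smallest is TOP10 with 2 mismatches.

TOP10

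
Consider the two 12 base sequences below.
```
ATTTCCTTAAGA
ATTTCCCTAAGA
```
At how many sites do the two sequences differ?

1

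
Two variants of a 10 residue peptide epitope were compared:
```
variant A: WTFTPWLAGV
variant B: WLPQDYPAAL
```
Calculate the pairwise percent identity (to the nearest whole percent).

20%

Mismatches at positions 2, 3, 4, 5, 6, 7, 9, 10 (1-based): 8 of 10.
Identical positions: 2/10 = 20% → 20%.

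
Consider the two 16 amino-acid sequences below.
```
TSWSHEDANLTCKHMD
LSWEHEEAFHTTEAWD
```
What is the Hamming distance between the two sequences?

9

Comparing position by position, 9 residues differ: 1 (T/L), 4 (S/E), 7 (D/E), 9 (N/F), 10 (L/H), 12 (C/T), 13 (K/E), 14 (H/A), 15 (M/W).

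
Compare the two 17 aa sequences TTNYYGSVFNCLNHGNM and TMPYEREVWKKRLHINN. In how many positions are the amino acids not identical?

The sequences differ at positions 2, 3, 5, 6, 7, 9, 10, 11, 12, 13, 15, 17 (1-based) — 12 in total.

12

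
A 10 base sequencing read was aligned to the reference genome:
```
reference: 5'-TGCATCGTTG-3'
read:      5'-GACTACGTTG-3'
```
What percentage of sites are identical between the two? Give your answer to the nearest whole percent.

60%

Mismatches at positions 1, 2, 4, 5 (1-based): 4 of 10.
Identical positions: 6/10 = 60% → 60%.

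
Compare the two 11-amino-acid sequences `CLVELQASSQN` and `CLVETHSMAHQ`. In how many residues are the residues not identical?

Mismatches (1-based): residue 5: L→T; residue 6: Q→H; residue 7: A→S; residue 8: S→M; residue 9: S→A; residue 10: Q→H; residue 11: N→Q.

7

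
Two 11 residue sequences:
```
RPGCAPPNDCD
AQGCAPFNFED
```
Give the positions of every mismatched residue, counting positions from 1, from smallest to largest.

1, 2, 7, 9, 10

Scanning 1-based: 1: R/A; 2: P/Q; 7: P/F; 9: D/F; 10: C/E.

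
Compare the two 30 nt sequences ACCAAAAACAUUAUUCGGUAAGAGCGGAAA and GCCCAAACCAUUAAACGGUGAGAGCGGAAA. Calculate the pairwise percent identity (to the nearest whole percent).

Mismatches at positions 1, 4, 8, 14, 15, 20 (1-based): 6 of 30.
Identical positions: 24/30 = 80% → 80%.

80%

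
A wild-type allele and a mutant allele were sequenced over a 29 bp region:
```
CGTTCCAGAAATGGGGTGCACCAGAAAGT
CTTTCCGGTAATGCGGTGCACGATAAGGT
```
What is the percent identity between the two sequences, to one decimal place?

7 positions differ (2, 7, 9, 14, 22, 24, 27), so 22 of 29 match: 22/29 = 75.86%.

75.9%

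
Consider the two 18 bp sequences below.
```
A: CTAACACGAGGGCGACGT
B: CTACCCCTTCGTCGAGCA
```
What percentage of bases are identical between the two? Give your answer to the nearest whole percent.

Mismatches at positions 4, 6, 8, 9, 10, 12, 16, 17, 18 (1-based): 9 of 18.
Identical positions: 9/18 = 50% → 50%.

50%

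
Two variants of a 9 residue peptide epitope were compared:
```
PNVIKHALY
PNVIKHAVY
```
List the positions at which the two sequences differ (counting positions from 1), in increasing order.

8

Scanning 1-based: 8: L/V.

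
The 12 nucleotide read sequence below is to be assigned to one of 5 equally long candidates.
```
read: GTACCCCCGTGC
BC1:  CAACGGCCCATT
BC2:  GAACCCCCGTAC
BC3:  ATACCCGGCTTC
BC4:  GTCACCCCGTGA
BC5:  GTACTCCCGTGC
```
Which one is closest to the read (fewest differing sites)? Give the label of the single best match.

BC5

BC1 differs at 8 sites; BC2 differs at 2 sites; BC3 differs at 5 sites; BC4 differs at 3 sites; BC5 differs at 1 site. The closest is BC5.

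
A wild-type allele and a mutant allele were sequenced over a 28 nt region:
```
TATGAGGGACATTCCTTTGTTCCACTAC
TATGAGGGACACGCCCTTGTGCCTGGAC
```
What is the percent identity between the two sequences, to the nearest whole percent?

7 positions differ (12, 13, 16, 21, 24, 25, 26), so 21 of 28 match: 21/28 = 75%.

75%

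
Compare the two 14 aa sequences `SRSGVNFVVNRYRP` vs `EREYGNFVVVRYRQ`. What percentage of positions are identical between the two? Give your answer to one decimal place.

6 positions differ (1, 3, 4, 5, 10, 14), so 8 of 14 match: 8/14 = 57.14%.

57.1%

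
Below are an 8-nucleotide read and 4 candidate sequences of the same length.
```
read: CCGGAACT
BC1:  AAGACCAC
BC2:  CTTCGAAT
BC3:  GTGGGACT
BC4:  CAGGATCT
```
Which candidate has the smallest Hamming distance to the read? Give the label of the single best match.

BC4

Hamming distances to read — BC1: 7; BC2: 5; BC3: 3; BC4: 2.
Smallest is BC4 with 2 mismatches.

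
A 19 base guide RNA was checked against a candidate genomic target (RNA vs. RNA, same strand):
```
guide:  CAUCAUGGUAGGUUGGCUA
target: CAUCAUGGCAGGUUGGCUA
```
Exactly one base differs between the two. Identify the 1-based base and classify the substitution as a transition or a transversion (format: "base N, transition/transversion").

base 9, transition

Base 9 changes U→C. U is a pyrimidine and C is a pyrimidine, so this is a transition.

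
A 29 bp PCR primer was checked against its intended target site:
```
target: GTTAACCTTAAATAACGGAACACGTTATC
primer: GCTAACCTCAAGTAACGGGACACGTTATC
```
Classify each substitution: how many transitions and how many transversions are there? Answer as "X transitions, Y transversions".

4 transitions, 0 transversions

Transitions (purine↔purine or pyrimidine↔pyrimidine): 2 T→C, 9 T→C, 12 A→G, 19 A→G.
Transversions (purine↔pyrimidine): none.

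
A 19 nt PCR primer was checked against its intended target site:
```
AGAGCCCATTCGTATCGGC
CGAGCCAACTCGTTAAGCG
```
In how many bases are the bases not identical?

The sequences differ at bases 1, 7, 9, 14, 15, 16, 18, 19 (1-based) — 8 in total.

8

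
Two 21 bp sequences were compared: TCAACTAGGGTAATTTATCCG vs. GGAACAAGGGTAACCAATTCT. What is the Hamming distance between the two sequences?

8

Comparing position by position, 8 sites differ: 1 (T/G), 2 (C/G), 6 (T/A), 14 (T/C), 15 (T/C), 16 (T/A), 19 (C/T), 21 (G/T).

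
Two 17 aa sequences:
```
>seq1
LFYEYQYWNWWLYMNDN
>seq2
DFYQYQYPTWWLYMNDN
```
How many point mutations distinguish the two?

Comparing position by position, 4 positions differ: 1 (L/D), 4 (E/Q), 8 (W/P), 9 (N/T).

4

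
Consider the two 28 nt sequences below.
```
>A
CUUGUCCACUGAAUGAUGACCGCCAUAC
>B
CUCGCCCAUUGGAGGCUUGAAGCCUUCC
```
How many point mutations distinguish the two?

12

Comparing position by position, 12 positions differ: 3 (U/C), 5 (U/C), 9 (C/U), 12 (A/G), 14 (U/G), 16 (A/C), 18 (G/U), 19 (A/G), 20 (C/A), 21 (C/A), 25 (A/U), 27 (A/C).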